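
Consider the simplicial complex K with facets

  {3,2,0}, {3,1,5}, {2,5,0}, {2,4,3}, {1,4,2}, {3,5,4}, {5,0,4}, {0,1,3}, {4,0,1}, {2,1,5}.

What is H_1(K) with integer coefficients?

H_1 ≅ Z/2.

K has 6 vertices, 15 edges, 10 triangles.
rank ∂_1 = 5, rank ∂_2 = 10 ⇒ b_1 = 15 − 5 − 10 = 0; ∂_2 has invariant factor(s) [2] giving torsion. So H_1 = Z/2.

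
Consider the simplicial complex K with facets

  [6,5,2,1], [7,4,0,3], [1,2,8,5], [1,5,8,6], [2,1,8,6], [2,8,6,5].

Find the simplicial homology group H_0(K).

H_0 = Z^2.

We work with the vertex ordering 0 < 1 < 2 < 3 < 4 < 5 < 6 < 7 < 8. The simplices of K, each written with vertices in increasing order, are:

  0-simplices (9): [0], [1], [2], [3], [4], [5], [6], [7], [8]
  1-simplices (16): [0,3], [0,4], [0,7], [1,2], [1,5], [1,6], [1,8], [2,5], [2,6], [2,8], [3,4], [3,7], [4,7], [5,6], [5,8], [6,8]
  2-simplices (14): [0,3,4], [0,3,7], [0,4,7], [1,2,5], [1,2,6], [1,2,8], [1,5,6], [1,5,8], [1,6,8], [2,5,6], [2,5,8], [2,6,8], [3,4,7], [5,6,8]
  3-simplices (6): [0,3,4,7], [1,2,5,6], [1,2,5,8], [1,2,6,8], [1,5,6,8], [2,5,6,8]

giving chain groups C_0 ≅ Z^9, C_1 ≅ Z^16, C_2 ≅ Z^14, C_3 ≅ Z^6.

The boundary map ∂_1: C_1 → C_0 sends each edge [p,q] (with p < q) to q − p. For instance
  ∂[1,8] = [8] − [1].
This gives a 9×16 integer matrix of rank 7; reducing to Smith normal form yields diagonal entries (1,1,1,1,1,1,1).

∂_2: C_2 → C_1 sends each 2-simplex [p,q,r] to [q,r] − [p,r] + [p,q]. For instance
  ∂[3,4,7] = [4,7] − [3,7] + [3,4],
  ∂[1,2,6] = [2,6] − [1,6] + [1,2].
As a 16×14 matrix over Z this has rank 9, with invariant factors (1,1,1,1,1,1,1,1,1).

∂_3: C_3 → C_2 sends each 3-simplex σ to the alternating sum Σ_i (−1)^i (σ with its i-th vertex removed). For instance
  ∂[1,2,5,6] = [2,5,6] − [1,5,6] + [1,2,6] − [1,2,5],
  ∂[1,5,6,8] = [5,6,8] − [1,6,8] + [1,5,8] − [1,5,6].
This gives a 14×6 integer matrix of rank 5; reducing to Smith normal form yields diagonal entries (1,1,1,1,1).

Now H_k = ker ∂_k / im ∂_{k+1}, so:

  H_0: rank C_0 − rank ∂_1 = 9 − 7 = 2, and the invariant factors of ∂_1 are all 1, so H_0 = Z^2.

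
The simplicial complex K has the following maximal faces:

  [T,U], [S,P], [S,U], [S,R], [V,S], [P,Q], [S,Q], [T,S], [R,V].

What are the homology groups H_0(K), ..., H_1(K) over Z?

Take the total order P < Q < R < S < T < U < V on the vertex set. Then K (dimension 1) consists of the simplices:

  0-simplices (7): P, Q, R, S, T, U, V
  1-simplices (9): PQ, PS, QS, RS, RV, ST, SU, SV, TU

Hence C_0 ≅ Z^7, C_1 ≅ Z^9.

Boundary ∂_1: C_1 → C_0 sends each edge [p,q] (with p < q) to q − p. For instance
  ∂RS = S − R.
This gives a 7×9 integer matrix of rank 6; reducing to Smith normal form yields diagonal entries (1,1,1,1,1,1).

Reading off H_k = ker ∂_k / im ∂_{k+1}:

  H_0: rank C_0 − rank ∂_1 = 7 − 6 = 1, and the invariant factors of ∂_1 are all 1, so H_0 = Z.
  H_1: rank ker ∂_1 − rank ∂_2 = (9 − 6) − 0 = 3, and there is no ∂_2, so H_1 = Z^3.

(K is a triangulation of a wedge of 3 circles.)

H_0 ≅ Z,  H_1 ≅ Z^3.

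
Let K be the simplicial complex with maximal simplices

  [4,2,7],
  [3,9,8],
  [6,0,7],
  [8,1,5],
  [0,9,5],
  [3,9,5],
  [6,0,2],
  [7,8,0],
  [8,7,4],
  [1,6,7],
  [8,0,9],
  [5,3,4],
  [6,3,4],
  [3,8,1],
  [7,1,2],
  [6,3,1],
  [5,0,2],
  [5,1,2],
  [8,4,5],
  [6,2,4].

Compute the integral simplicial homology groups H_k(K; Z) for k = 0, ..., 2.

H_0 ≅ Z,  H_1 ≅ Z ⊕ Z/2,  H_2 = 0.

Order the vertices as 0 < 1 < 2 < 3 < 4 < 5 < 6 < 7 < 8 < 9. Listing each simplex with vertices in this order, K has dimension 2 with simplices:

  0-simplices (10): [0], [1], [2], [3], [4], [5], [6], [7], [8], [9]
  1-simplices (30): (30 of them)
  2-simplices (20): (20 of them)

Hence C_0 ≅ Z^10, C_1 ≅ Z^30, C_2 ≅ Z^20.

The boundary map ∂_1: C_1 → C_0 maps an edge to its endpoints' difference, ∂[p,q] = q − p. For instance
  ∂[2,7] = [7] − [2].
This gives a 10×30 integer matrix of rank 9; reducing to Smith normal form yields diagonal entries (1,1,1,1,1,1,1,1,1).

Boundary ∂_2: C_2 → C_1 acts by ∂[p,q,r] = [q,r] − [p,r] + [p,q]. For instance
  ∂[1,3,8] = [3,8] − [1,8] + [1,3],
  ∂[3,4,5] = [4,5] − [3,5] + [3,4].
The 30×20 boundary matrix has rank 20 and Smith normal form diag(1,1,1,1,1,1,1,1,1,1,1,1,1,1,1,1,1,1,1,2).

Computing H_k = (kernel of ∂_k) / (image of ∂_{k+1}):

  H_0: rank C_0 − rank ∂_1 = 10 − 9 = 1, and the invariant factors of ∂_1 are all 1, so H_0 = Z.
  H_1: rank ker ∂_1 − rank ∂_2 = (30 − 9) − 20 = 1, and ∂_2 has invariant factor 2 > 1, so H_1 = Z ⊕ Z/2.
  H_2: rank ker ∂_2 − rank ∂_3 = (20 − 20) − 0 = 0, and there is no ∂_3, so H_2 = 0.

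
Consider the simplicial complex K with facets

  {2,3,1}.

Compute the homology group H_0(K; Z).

H_0 ≅ Z.

Take the total order 1 < 2 < 3 on the vertex set. Then K (dimension 2) consists of the simplices:

  0-simplices (3): [1], [2], [3]
  1-simplices (3): [1,2], [1,3], [2,3]
  2-simplices (1): [1,2,3]

giving chain groups C_0 ≅ Z^3, C_1 ≅ Z^3, C_2 ≅ Z^1.

∂_1: C_1 → C_0 maps an edge to its endpoints' difference, ∂[p,q] = q − p.
As a 3×3 matrix over Z this has rank 2, with invariant factors (1,1).

Boundary ∂_2: C_2 → C_1 maps a triangle to the signed sum of its edges. For instance
  ∂[1,2,3] = [2,3] − [1,3] + [1,2].
This gives a 3×1 integer matrix of rank 1; reducing to Smith normal form yields diagonal entries (1).

Computing H_k = (kernel of ∂_k) / (image of ∂_{k+1}):

  H_0: rank C_0 − rank ∂_1 = 3 − 2 = 1, and the invariant factors of ∂_1 are all 1, so H_0 = Z.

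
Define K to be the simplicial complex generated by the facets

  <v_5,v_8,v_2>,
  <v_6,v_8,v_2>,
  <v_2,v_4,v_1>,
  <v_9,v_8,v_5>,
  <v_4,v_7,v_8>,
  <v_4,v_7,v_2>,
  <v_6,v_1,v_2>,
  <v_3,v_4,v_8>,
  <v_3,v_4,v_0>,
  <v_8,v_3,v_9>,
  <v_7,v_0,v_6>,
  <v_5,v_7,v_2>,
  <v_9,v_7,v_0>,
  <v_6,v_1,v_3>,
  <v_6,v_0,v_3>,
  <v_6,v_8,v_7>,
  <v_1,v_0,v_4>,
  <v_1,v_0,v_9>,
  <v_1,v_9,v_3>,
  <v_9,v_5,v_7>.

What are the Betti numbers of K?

K has 10 vertices, 30 edges, 20 triangles.
rank ∂_0 = 0, rank ∂_1 = 9 ⇒ b_0 = 10 − 0 − 9 = 1; all invariant factors of ∂_1 are 1 so no torsion. So H_0 = Z.
rank ∂_1 = 9, rank ∂_2 = 20 ⇒ b_1 = 30 − 9 − 20 = 1; ∂_2 has invariant factor(s) [2] giving torsion. So H_1 = Z ⊕ Z_2.
rank ∂_2 = 20, rank ∂_3 = 0 ⇒ b_2 = 20 − 20 − 0 = 0. So H_2 = 0.

b_0 = 1, b_1 = 1, b_2 = 0.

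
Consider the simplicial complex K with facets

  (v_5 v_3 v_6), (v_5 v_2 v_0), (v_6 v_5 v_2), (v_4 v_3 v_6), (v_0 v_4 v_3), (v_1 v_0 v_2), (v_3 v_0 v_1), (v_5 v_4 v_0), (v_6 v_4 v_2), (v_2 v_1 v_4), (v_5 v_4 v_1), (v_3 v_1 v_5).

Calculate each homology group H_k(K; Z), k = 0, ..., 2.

H_0 = Z,  H_1 = Z_2,  H_2 = 0.

Fix the vertex order v_0 < v_1 < v_2 < v_3 < v_4 < v_5 < v_6 and write every simplex with vertices in increasing order. Then dim K = 2 and the simplices of K are:

  0-simplices (7): [v_0], [v_1], [v_2], [v_3], [v_4], [v_5], [v_6]
  1-simplices (18): (18 of them)
  2-simplices (12): (12 of them)

so the chain groups are C_0 ≅ Z^7, C_1 ≅ Z^18, C_2 ≅ Z^12.

Boundary ∂_1: C_1 → C_0 is given by ∂[p,q] = [q] − [p]. For instance
  ∂[v_0,v_4] = [v_4] − [v_0].
As a 7×18 matrix over Z this has rank 6, with invariant factors (1,1,1,1,1,1).

The boundary map ∂_2: C_2 → C_1 acts by ∂[p,q,r] = [q,r] − [p,r] + [p,q]. For instance
  ∂[v_0,v_1,v_2] = [v_1,v_2] − [v_0,v_2] + [v_0,v_1],
  ∂[v_2,v_5,v_6] = [v_5,v_6] − [v_2,v_6] + [v_2,v_5].
The resulting 18×12 matrix has rank 12, and its Smith normal form has invariant factors (1,1,1,1,1,1,1,1,1,1,1,2).

From H_k ≅ ker(∂_k) / im(∂_{k+1}) we obtain:

  H_0: rank C_0 − rank ∂_1 = 7 − 6 = 1, and the invariant factors of ∂_1 are all 1, so H_0 = Z.
  H_1: rank ker ∂_1 − rank ∂_2 = (18 − 6) − 12 = 0, and ∂_2 has invariant factor 2 > 1, so H_1 = Z_2.
  H_2: rank ker ∂_2 − rank ∂_3 = (12 − 12) − 0 = 0, and there is no ∂_3, so H_2 = 0.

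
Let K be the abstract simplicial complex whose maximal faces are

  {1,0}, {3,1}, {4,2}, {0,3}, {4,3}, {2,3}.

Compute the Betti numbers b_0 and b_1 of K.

Order the vertices as 0 < 1 < 2 < 3 < 4. Listing each simplex with vertices in this order, K has dimension 1 with simplices:

  0-simplices (5): [0], [1], [2], [3], [4]
  1-simplices (6): [0,1], [0,3], [1,3], [2,3], [2,4], [3,4]

so the chain groups are C_0 ≅ Z^5, C_1 ≅ Z^6.

The boundary map ∂_1: C_1 → C_0 sends each edge [p,q] (with p < q) to q − p. For instance
  ∂[0,3] = [3] − [0].
The 5×6 boundary matrix has rank 4 and Smith normal form diag(1,1,1,1).

Reading off H_k = ker ∂_k / im ∂_{k+1}:

  H_0: rank C_0 − rank ∂_1 = 5 − 4 = 1, and the invariant factors of ∂_1 are all 1, so H_0 ≅ Z.
  H_1: rank ker ∂_1 − rank ∂_2 = (6 − 4) − 0 = 2, and there is no ∂_2, so H_1 ≅ Z^2.

As a check, the Euler characteristic is 5 − 6 = -1, which agrees with 1 − 2 = -1.

Hence the Betti numbers are b_0 = 1, b_1 = 2.

b_0 = 1, b_1 = 2.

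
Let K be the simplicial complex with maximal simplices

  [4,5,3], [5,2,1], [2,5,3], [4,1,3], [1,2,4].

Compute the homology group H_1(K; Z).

Order the vertices as 1 < 2 < 3 < 4 < 5. Listing each simplex with vertices in this order, K has dimension 2 with simplices:

  0-simplices (5): [1], [2], [3], [4], [5]
  1-simplices (10): [1,2], [1,3], [1,4], [1,5], [2,3], [2,4], [2,5], [3,4], [3,5], [4,5]
  2-simplices (5): [1,2,4], [1,2,5], [1,3,4], [2,3,5], [3,4,5]

Hence C_0 ≅ Z^5, C_1 ≅ Z^10, C_2 ≅ Z^5.

Boundary ∂_1: C_1 → C_0 maps an edge to its endpoints' difference, ∂[p,q] = q − p. For instance
  ∂[2,4] = [4] − [2].
This gives a 5×10 integer matrix of rank 4; reducing to Smith normal form yields diagonal entries (1,1,1,1).

Boundary ∂_2: C_2 → C_1 sends each 2-simplex [p,q,r] to [q,r] − [p,r] + [p,q]. For instance
  ∂[1,2,5] = [2,5] − [1,5] + [1,2],
  ∂[1,2,4] = [2,4] − [1,4] + [1,2].
As a 10×5 matrix over Z this has rank 5, with invariant factors (1,1,1,1,1).

Now H_k = ker ∂_k / im ∂_{k+1}, so:

  H_1: rank ker ∂_1 − rank ∂_2 = (10 − 4) − 5 = 1, and the invariant factors of ∂_2 are all 1, so H_1 = Z.

(K is a triangulation of the Möbius band.)

H_1 = Z.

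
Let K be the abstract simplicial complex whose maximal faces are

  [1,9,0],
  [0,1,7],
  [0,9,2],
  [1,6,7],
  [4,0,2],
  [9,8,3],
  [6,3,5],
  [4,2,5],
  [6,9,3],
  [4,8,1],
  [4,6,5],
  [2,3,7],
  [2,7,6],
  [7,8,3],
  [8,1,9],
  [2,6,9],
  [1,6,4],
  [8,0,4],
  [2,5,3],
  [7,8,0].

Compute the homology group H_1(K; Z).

We work with the vertex ordering 0 < 1 < 2 < 3 < 4 < 5 < 6 < 7 < 8 < 9. The simplices of K, each written with vertices in increasing order, are:

  0-simplices (10): [0], [1], [2], [3], [4], [5], [6], [7], [8], [9]
  1-simplices (30): (30 of them)
  2-simplices (20): (20 of them)

Hence C_0 ≅ Z^10, C_1 ≅ Z^30, C_2 ≅ Z^20.

The boundary map ∂_1: C_1 → C_0 is given by ∂[p,q] = [q] − [p]. For instance
  ∂[0,2] = [2] − [0].
The 10×30 boundary matrix has rank 9 and Smith normal form diag(1,1,1,1,1,1,1,1,1).

Boundary ∂_2: C_2 → C_1 sends each 2-simplex [p,q,r] to [q,r] − [p,r] + [p,q]. For instance
  ∂[0,1,9] = [1,9] − [0,9] + [0,1],
  ∂[3,7,8] = [7,8] − [3,8] + [3,7].
As a 30×20 matrix over Z this has rank 20, with invariant factors (1,1,1,1,1,1,1,1,1,1,1,1,1,1,1,1,1,1,1,2).

Now H_k = ker ∂_k / im ∂_{k+1}, so:

  H_1: rank ker ∂_1 − rank ∂_2 = (30 − 9) − 20 = 1, and ∂_2 has invariant factor 2 > 1, so H_1 ≅ Z ⊕ Z/2.

H_1 = Z ⊕ Z/2.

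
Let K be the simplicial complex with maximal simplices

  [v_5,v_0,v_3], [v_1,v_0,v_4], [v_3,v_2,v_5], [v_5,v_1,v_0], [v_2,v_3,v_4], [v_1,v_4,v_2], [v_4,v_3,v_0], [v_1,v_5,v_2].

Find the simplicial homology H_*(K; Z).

Order the vertices as v_0 < v_1 < v_2 < v_3 < v_4 < v_5. Listing each simplex with vertices in this order, K has dimension 2 with simplices:

  0-simplices (6): [v_0], [v_1], [v_2], [v_3], [v_4], [v_5]
  1-simplices (12): [v_0,v_1], [v_0,v_3], [v_0,v_4], [v_0,v_5], [v_1,v_2], [v_1,v_4], [v_1,v_5], [v_2,v_3], [v_2,v_4], [v_2,v_5], [v_3,v_4], [v_3,v_5]
  2-simplices (8): [v_0,v_1,v_4], [v_0,v_1,v_5], [v_0,v_3,v_4], [v_0,v_3,v_5], [v_1,v_2,v_4], [v_1,v_2,v_5], [v_2,v_3,v_4], [v_2,v_3,v_5]

Hence C_0 ≅ Z^6, C_1 ≅ Z^12, C_2 ≅ Z^8.

Boundary ∂_1: C_1 → C_0 sends each edge [p,q] (with p < q) to q − p.
The resulting 6×12 matrix has rank 5, and its Smith normal form has invariant factors (1,1,1,1,1).

The boundary map ∂_2: C_2 → C_1 acts by ∂[p,q,r] = [q,r] − [p,r] + [p,q]. For instance
  ∂[v_1,v_2,v_4] = [v_2,v_4] − [v_1,v_4] + [v_1,v_2],
  ∂[v_2,v_3,v_5] = [v_3,v_5] − [v_2,v_5] + [v_2,v_3].
As a 12×8 matrix over Z this has rank 7, with invariant factors (1,1,1,1,1,1,1).

Reading off H_k = ker ∂_k / im ∂_{k+1}:

  H_0: rank C_0 − rank ∂_1 = 6 − 5 = 1, and the invariant factors of ∂_1 are all 1, so H_0 ≅ Z.
  H_1: rank ker ∂_1 − rank ∂_2 = (12 − 5) − 7 = 0, and the invariant factors of ∂_2 are all 1, so H_1 ≅ 0.
  H_2: rank ker ∂_2 − rank ∂_3 = (8 − 7) − 0 = 1, and there is no ∂_3, so H_2 ≅ Z.

As a check, the Euler characteristic is 6 − 12 + 8 = 2, which agrees with 1 − 0 + 1 = 2.

H_0 ≅ Z,  H_1 = 0,  H_2 ≅ Z.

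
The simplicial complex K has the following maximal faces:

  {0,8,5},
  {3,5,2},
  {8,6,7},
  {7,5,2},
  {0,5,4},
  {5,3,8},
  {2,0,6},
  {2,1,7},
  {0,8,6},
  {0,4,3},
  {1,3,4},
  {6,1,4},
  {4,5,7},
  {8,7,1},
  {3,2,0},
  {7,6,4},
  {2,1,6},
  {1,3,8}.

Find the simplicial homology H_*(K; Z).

H_0 = Z,  H_1 = Z × Z/2,  H_2 = 0.

Take the total order 0 < 1 < 2 < 3 < 4 < 5 < 6 < 7 < 8 on the vertex set. Then K (dimension 2) consists of the simplices:

  0-simplices (9): [0], [1], [2], [3], [4], [5], [6], [7], [8]
  1-simplices (27): (27 of them)
  2-simplices (18): [0,2,3], [0,2,6], [0,3,4], [0,4,5], [0,5,8], [0,6,8], [1,2,6], [1,2,7], [1,3,4], [1,3,8], [1,4,6], [1,7,8], [2,3,5], [2,5,7], [3,5,8], [4,5,7], [4,6,7], [6,7,8]

so the chain groups are C_0 ≅ Z^9, C_1 ≅ Z^27, C_2 ≅ Z^18.

∂_1: C_1 → C_0 sends each edge [p,q] (with p < q) to q − p. For instance
  ∂[2,5] = [5] − [2].
As a 9×27 matrix over Z this has rank 8, with invariant factors (1,1,1,1,1,1,1,1).

The boundary map ∂_2: C_2 → C_1 acts by ∂[p,q,r] = [q,r] − [p,r] + [p,q]. For instance
  ∂[0,6,8] = [6,8] − [0,8] + [0,6],
  ∂[1,4,6] = [4,6] − [1,6] + [1,4].
The resulting 27×18 matrix has rank 18, and its Smith normal form has invariant factors (1,1,1,1,1,1,1,1,1,1,1,1,1,1,1,1,1,2).

Now H_k = ker ∂_k / im ∂_{k+1}, so:

  H_0: rank C_0 − rank ∂_1 = 9 − 8 = 1, and the invariant factors of ∂_1 are all 1, so H_0 = Z.
  H_1: rank ker ∂_1 − rank ∂_2 = (27 − 8) − 18 = 1, and ∂_2 has invariant factor 2 > 1, so H_1 = Z × Z/2.
  H_2: rank ker ∂_2 − rank ∂_3 = (18 − 18) − 0 = 0, and there is no ∂_3, so H_2 = 0.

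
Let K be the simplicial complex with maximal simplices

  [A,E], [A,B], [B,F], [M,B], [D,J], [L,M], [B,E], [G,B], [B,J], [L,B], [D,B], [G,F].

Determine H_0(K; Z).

H_0 ≅ Z.

Take the total order A < B < D < E < F < G < J < L < M on the vertex set. Then K (dimension 1) consists of the simplices:

  0-simplices (9): A, B, D, E, F, G, J, L, M
  1-simplices (12): AB, AE, BD, BE, BF, BG, BJ, BL, BM, DJ, FG, LM

Hence C_0 ≅ Z^9, C_1 ≅ Z^12.

The boundary map ∂_1: C_1 → C_0 maps an edge to its endpoints' difference, ∂[p,q] = q − p.
As a 9×12 matrix over Z this has rank 8, with invariant factors (1,1,1,1,1,1,1,1).

Now H_k = ker ∂_k / im ∂_{k+1}, so:

  H_0: rank C_0 − rank ∂_1 = 9 − 8 = 1, and the invariant factors of ∂_1 are all 1, so H_0 = Z.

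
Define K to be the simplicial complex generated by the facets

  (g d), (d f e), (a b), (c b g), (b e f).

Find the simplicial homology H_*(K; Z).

K has 7 vertices, 10 edges, 3 triangles.
rank ∂_0 = 0, rank ∂_1 = 6 ⇒ b_0 = 7 − 0 − 6 = 1; all invariant factors of ∂_1 are 1 so no torsion. So H_0 = Z.
rank ∂_1 = 6, rank ∂_2 = 3 ⇒ b_1 = 10 − 6 − 3 = 1; all invariant factors of ∂_2 are 1 so no torsion. So H_1 = Z.
rank ∂_2 = 3, rank ∂_3 = 0 ⇒ b_2 = 3 − 3 − 0 = 0. So H_2 = 0.

H_0 ≅ Z,  H_1 ≅ Z,  H_2 = 0.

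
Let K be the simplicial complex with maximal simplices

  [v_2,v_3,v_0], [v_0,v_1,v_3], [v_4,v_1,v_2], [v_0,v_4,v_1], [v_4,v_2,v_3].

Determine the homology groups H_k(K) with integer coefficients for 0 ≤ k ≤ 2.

Order the vertices as v_0 < v_1 < v_2 < v_3 < v_4. Listing each simplex with vertices in this order, K has dimension 2 with simplices:

  0-simplices (5): [v_0], [v_1], [v_2], [v_3], [v_4]
  1-simplices (10): [v_0,v_1], [v_0,v_2], [v_0,v_3], [v_0,v_4], [v_1,v_2], [v_1,v_3], [v_1,v_4], [v_2,v_3], [v_2,v_4], [v_3,v_4]
  2-simplices (5): [v_0,v_1,v_3], [v_0,v_1,v_4], [v_0,v_2,v_3], [v_1,v_2,v_4], [v_2,v_3,v_4]

so the chain groups are C_0 ≅ Z^5, C_1 ≅ Z^10, C_2 ≅ Z^5.

∂_1: C_1 → C_0 maps an edge to its endpoints' difference, ∂[p,q] = q − p.
The 5×10 boundary matrix has rank 4 and Smith normal form diag(1,1,1,1).

Boundary ∂_2: C_2 → C_1 sends each 2-simplex [p,q,r] to [q,r] − [p,r] + [p,q]. For instance
  ∂[v_1,v_2,v_4] = [v_2,v_4] − [v_1,v_4] + [v_1,v_2],
  ∂[v_0,v_1,v_4] = [v_1,v_4] − [v_0,v_4] + [v_0,v_1].
The resulting 10×5 matrix has rank 5, and its Smith normal form has invariant factors (1,1,1,1,1).

Computing H_k = (kernel of ∂_k) / (image of ∂_{k+1}):

  H_0: rank C_0 − rank ∂_1 = 5 − 4 = 1, and the invariant factors of ∂_1 are all 1, so H_0 = Z.
  H_1: rank ker ∂_1 − rank ∂_2 = (10 − 4) − 5 = 1, and the invariant factors of ∂_2 are all 1, so H_1 = Z.
  H_2: rank ker ∂_2 − rank ∂_3 = (5 − 5) − 0 = 0, and there is no ∂_3, so H_2 = 0.

H_0 = Z,  H_1 = Z,  H_2 = 0.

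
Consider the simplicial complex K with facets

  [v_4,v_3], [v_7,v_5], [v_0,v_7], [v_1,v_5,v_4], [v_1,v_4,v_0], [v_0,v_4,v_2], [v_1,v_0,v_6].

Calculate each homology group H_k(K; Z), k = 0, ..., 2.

Order the vertices as v_0 < v_1 < v_2 < v_3 < v_4 < v_5 < v_6 < v_7. Listing each simplex with vertices in this order, K has dimension 2 with simplices:

  0-simplices (8): [v_0], [v_1], [v_2], [v_3], [v_4], [v_5], [v_6], [v_7]
  1-simplices (12): [v_0,v_1], [v_0,v_2], [v_0,v_4], [v_0,v_6], [v_0,v_7], [v_1,v_4], [v_1,v_5], [v_1,v_6], [v_2,v_4], [v_3,v_4], [v_4,v_5], [v_5,v_7]
  2-simplices (4): [v_0,v_1,v_4], [v_0,v_1,v_6], [v_0,v_2,v_4], [v_1,v_4,v_5]

giving chain groups C_0 ≅ Z^8, C_1 ≅ Z^12, C_2 ≅ Z^4.

The boundary map ∂_1: C_1 → C_0 is given by ∂[p,q] = [q] − [p]. For instance
  ∂[v_1,v_4] = [v_4] − [v_1].
The resulting 8×12 matrix has rank 7, and its Smith normal form has invariant factors (1,1,1,1,1,1,1).

Boundary ∂_2: C_2 → C_1 maps a triangle to the signed sum of its edges. For instance
  ∂[v_1,v_4,v_5] = [v_4,v_5] − [v_1,v_5] + [v_1,v_4],
  ∂[v_0,v_1,v_4] = [v_1,v_4] − [v_0,v_4] + [v_0,v_1].
The resulting 12×4 matrix has rank 4, and its Smith normal form has invariant factors (1,1,1,1).

Computing H_k = (kernel of ∂_k) / (image of ∂_{k+1}):

  H_0: rank C_0 − rank ∂_1 = 8 − 7 = 1, and the invariant factors of ∂_1 are all 1, so H_0 = Z.
  H_1: rank ker ∂_1 − rank ∂_2 = (12 − 7) − 4 = 1, and the invariant factors of ∂_2 are all 1, so H_1 = Z.
  H_2: rank ker ∂_2 − rank ∂_3 = (4 − 4) − 0 = 0, and there is no ∂_3, so H_2 = 0.

As a check, the Euler characteristic is 8 − 12 + 4 = 0, which agrees with 1 − 1 + 0 = 0.

H_0 ≅ Z,  H_1 ≅ Z,  H_2 = 0.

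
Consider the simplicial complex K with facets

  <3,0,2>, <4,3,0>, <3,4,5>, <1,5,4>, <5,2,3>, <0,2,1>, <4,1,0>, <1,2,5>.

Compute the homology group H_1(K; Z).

H_1 = 0.

We work with the vertex ordering 0 < 1 < 2 < 3 < 4 < 5. The simplices of K, each written with vertices in increasing order, are:

  0-simplices (6): [0], [1], [2], [3], [4], [5]
  1-simplices (12): [0,1], [0,2], [0,3], [0,4], [1,2], [1,4], [1,5], [2,3], [2,5], [3,4], [3,5], [4,5]
  2-simplices (8): [0,1,2], [0,1,4], [0,2,3], [0,3,4], [1,2,5], [1,4,5], [2,3,5], [3,4,5]

Hence C_0 ≅ Z^6, C_1 ≅ Z^12, C_2 ≅ Z^8.

Boundary ∂_1: C_1 → C_0 is given by ∂[p,q] = [q] − [p]. For instance
  ∂[0,1] = [1] − [0].
The 6×12 boundary matrix has rank 5 and Smith normal form diag(1,1,1,1,1).

Boundary ∂_2: C_2 → C_1 acts by ∂[p,q,r] = [q,r] − [p,r] + [p,q]. For instance
  ∂[2,3,5] = [3,5] − [2,5] + [2,3],
  ∂[0,1,2] = [1,2] − [0,2] + [0,1].
As a 12×8 matrix over Z this has rank 7, with invariant factors (1,1,1,1,1,1,1).

Now H_k = ker ∂_k / im ∂_{k+1}, so:

  H_1: rank ker ∂_1 − rank ∂_2 = (12 − 5) − 7 = 0, and the invariant factors of ∂_2 are all 1, so H_1 = 0.

(K is a triangulation of the 2-sphere S^2.)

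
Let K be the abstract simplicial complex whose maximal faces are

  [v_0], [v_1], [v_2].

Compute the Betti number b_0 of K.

Order the vertices as v_0 < v_1 < v_2. Listing each simplex with vertices in this order, K has dimension 0 with simplices:

  0-simplices (3): [v_0], [v_1], [v_2]

giving chain groups C_0 ≅ Z^3.

Reading off H_k = ker ∂_k / im ∂_{k+1}:

  H_0: rank C_0 − rank ∂_1 = 3 − 0 = 3, and there is no ∂_1, so H_0 = Z^3.

Hence the Betti numbers are b_0 = 3.

b_0 = 3.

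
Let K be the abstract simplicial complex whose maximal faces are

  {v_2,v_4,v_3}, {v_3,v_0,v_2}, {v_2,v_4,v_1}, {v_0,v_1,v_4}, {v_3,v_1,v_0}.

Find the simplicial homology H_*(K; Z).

Take the total order v_0 < v_1 < v_2 < v_3 < v_4 on the vertex set. Then K (dimension 2) consists of the simplices:

  0-simplices (5): [v_0], [v_1], [v_2], [v_3], [v_4]
  1-simplices (10): [v_0,v_1], [v_0,v_2], [v_0,v_3], [v_0,v_4], [v_1,v_2], [v_1,v_3], [v_1,v_4], [v_2,v_3], [v_2,v_4], [v_3,v_4]
  2-simplices (5): [v_0,v_1,v_3], [v_0,v_1,v_4], [v_0,v_2,v_3], [v_1,v_2,v_4], [v_2,v_3,v_4]

giving chain groups C_0 ≅ Z^5, C_1 ≅ Z^10, C_2 ≅ Z^5.

Boundary ∂_1: C_1 → C_0 maps an edge to its endpoints' difference, ∂[p,q] = q − p. For instance
  ∂[v_2,v_4] = [v_4] − [v_2].
The 5×10 boundary matrix has rank 4 and Smith normal form diag(1,1,1,1).

The boundary map ∂_2: C_2 → C_1 sends each 2-simplex [p,q,r] to [q,r] − [p,r] + [p,q]. For instance
  ∂[v_1,v_2,v_4] = [v_2,v_4] − [v_1,v_4] + [v_1,v_2],
  ∂[v_2,v_3,v_4] = [v_3,v_4] − [v_2,v_4] + [v_2,v_3].
The 10×5 boundary matrix has rank 5 and Smith normal form diag(1,1,1,1,1).

Now H_k = ker ∂_k / im ∂_{k+1}, so:

  H_0: rank C_0 − rank ∂_1 = 5 − 4 = 1, and the invariant factors of ∂_1 are all 1, so H_0 ≅ Z.
  H_1: rank ker ∂_1 − rank ∂_2 = (10 − 4) − 5 = 1, and the invariant factors of ∂_2 are all 1, so H_1 ≅ Z.
  H_2: rank ker ∂_2 − rank ∂_3 = (5 − 5) − 0 = 0, and there is no ∂_3, so H_2 ≅ 0.

(K is a triangulation of the Möbius band.)

H_0 ≅ Z,  H_1 ≅ Z,  H_2 = 0.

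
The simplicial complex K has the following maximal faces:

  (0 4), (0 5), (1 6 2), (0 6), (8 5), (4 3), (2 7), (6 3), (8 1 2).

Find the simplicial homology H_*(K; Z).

We work with the vertex ordering 0 < 1 < 2 < 3 < 4 < 5 < 6 < 7 < 8. The simplices of K, each written with vertices in increasing order, are:

  0-simplices (9): [0], [1], [2], [3], [4], [5], [6], [7], [8]
  1-simplices (12): [0,4], [0,5], [0,6], [1,2], [1,6], [1,8], [2,6], [2,7], [2,8], [3,4], [3,6], [5,8]
  2-simplices (2): [1,2,6], [1,2,8]

giving chain groups C_0 ≅ Z^9, C_1 ≅ Z^12, C_2 ≅ Z^2.

Boundary ∂_1: C_1 → C_0 sends each edge [p,q] (with p < q) to q − p. For instance
  ∂[5,8] = [8] − [5].
The resulting 9×12 matrix has rank 8, and its Smith normal form has invariant factors (1,1,1,1,1,1,1,1).

∂_2: C_2 → C_1 acts by ∂[p,q,r] = [q,r] − [p,r] + [p,q]. For instance
  ∂[1,2,6] = [2,6] − [1,6] + [1,2],
  ∂[1,2,8] = [2,8] − [1,8] + [1,2].
This gives a 12×2 integer matrix of rank 2; reducing to Smith normal form yields diagonal entries (1,1).

Reading off H_k = ker ∂_k / im ∂_{k+1}:

  H_0: rank C_0 − rank ∂_1 = 9 − 8 = 1, and the invariant factors of ∂_1 are all 1, so H_0 ≅ Z.
  H_1: rank ker ∂_1 − rank ∂_2 = (12 − 8) − 2 = 2, and the invariant factors of ∂_2 are all 1, so H_1 ≅ Z^2.
  H_2: rank ker ∂_2 − rank ∂_3 = (2 − 2) − 0 = 0, and there is no ∂_3, so H_2 ≅ 0.

As a check, the Euler characteristic is 9 − 12 + 2 = -1, which agrees with 1 − 2 + 0 = -1.

H_0 ≅ Z,  H_1 ≅ Z^2,  H_2 = 0.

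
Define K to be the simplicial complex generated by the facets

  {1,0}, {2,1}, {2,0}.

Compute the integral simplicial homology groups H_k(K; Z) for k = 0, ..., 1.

K has 3 vertices, 3 edges.
rank ∂_0 = 0, rank ∂_1 = 2 ⇒ b_0 = 3 − 0 − 2 = 1; all invariant factors of ∂_1 are 1 so no torsion. So H_0 ≅ Z.
rank ∂_1 = 2, rank ∂_2 = 0 ⇒ b_1 = 3 − 2 − 0 = 1. So H_1 ≅ Z.

H_0 = Z,  H_1 = Z.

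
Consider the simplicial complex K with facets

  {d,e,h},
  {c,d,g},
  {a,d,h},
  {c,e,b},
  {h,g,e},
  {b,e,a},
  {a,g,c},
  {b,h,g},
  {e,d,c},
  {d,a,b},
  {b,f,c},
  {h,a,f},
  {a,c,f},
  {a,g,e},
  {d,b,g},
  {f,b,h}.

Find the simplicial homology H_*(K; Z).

H_0 ≅ Z,  H_1 ≅ Z^2,  H_2 ≅ Z.

Take the total order a < b < c < d < e < f < g < h on the vertex set. Then K (dimension 2) consists of the simplices:

  0-simplices (8): a, b, c, d, e, f, g, h
  1-simplices (24): ab, ac, ad, ae, af, ag, ah, bc, bd, be, bf, bg, bh, cd, ce, cf, cg, de, dg, dh, eg, eh, fh, gh
  2-simplices (16): abd, abe, acf, acg, adh, aeg, afh, bce, bcf, bdg, bfh, bgh, cde, cdg, deh, egh

Hence C_0 ≅ Z^8, C_1 ≅ Z^24, C_2 ≅ Z^16.

Boundary ∂_1: C_1 → C_0 sends each edge [p,q] (with p < q) to q − p.
As a 8×24 matrix over Z this has rank 7, with invariant factors (1,1,1,1,1,1,1).

Boundary ∂_2: C_2 → C_1 acts by ∂[p,q,r] = [q,r] − [p,r] + [p,q]. For instance
  ∂bfh = fh − bh + bf,
  ∂deh = eh − dh + de.
The 24×16 boundary matrix has rank 15 and Smith normal form diag(1,1,1,1,1,1,1,1,1,1,1,1,1,1,1).

Reading off H_k = ker ∂_k / im ∂_{k+1}:

  H_0: rank C_0 − rank ∂_1 = 8 − 7 = 1, and the invariant factors of ∂_1 are all 1, so H_0 = Z.
  H_1: rank ker ∂_1 − rank ∂_2 = (24 − 7) − 15 = 2, and the invariant factors of ∂_2 are all 1, so H_1 = Z^2.
  H_2: rank ker ∂_2 − rank ∂_3 = (16 − 15) − 0 = 1, and there is no ∂_3, so H_2 = Z.

As a check, the Euler characteristic is 8 − 24 + 16 = 0, which agrees with 1 − 2 + 1 = 0.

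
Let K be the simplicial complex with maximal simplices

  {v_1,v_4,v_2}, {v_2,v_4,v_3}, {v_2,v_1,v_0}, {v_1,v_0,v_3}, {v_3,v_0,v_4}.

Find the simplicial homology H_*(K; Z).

K has 5 vertices, 10 edges, 5 triangles.
rank ∂_0 = 0, rank ∂_1 = 4 ⇒ b_0 = 5 − 0 − 4 = 1; all invariant factors of ∂_1 are 1 so no torsion. So H_0 = Z.
rank ∂_1 = 4, rank ∂_2 = 5 ⇒ b_1 = 10 − 4 − 5 = 1; all invariant factors of ∂_2 are 1 so no torsion. So H_1 = Z.
rank ∂_2 = 5, rank ∂_3 = 0 ⇒ b_2 = 5 − 5 − 0 = 0. So H_2 = 0.

H_0 = Z,  H_1 = Z,  H_2 = 0.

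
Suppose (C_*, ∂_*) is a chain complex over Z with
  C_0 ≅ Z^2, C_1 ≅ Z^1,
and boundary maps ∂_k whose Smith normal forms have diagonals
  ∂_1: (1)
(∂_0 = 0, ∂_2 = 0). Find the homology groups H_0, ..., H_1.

H_0 ≅ Z,  H_1 = 0.

H_0: b_0 = 2 − 0 − 1 = 1; torsion from ∂_1 factors > 1: none. So H_0 ≅ Z.
H_1: b_1 = 1 − 1 − 0 = 0; torsion from ∂_2 factors > 1: none. So H_1 ≅ 0.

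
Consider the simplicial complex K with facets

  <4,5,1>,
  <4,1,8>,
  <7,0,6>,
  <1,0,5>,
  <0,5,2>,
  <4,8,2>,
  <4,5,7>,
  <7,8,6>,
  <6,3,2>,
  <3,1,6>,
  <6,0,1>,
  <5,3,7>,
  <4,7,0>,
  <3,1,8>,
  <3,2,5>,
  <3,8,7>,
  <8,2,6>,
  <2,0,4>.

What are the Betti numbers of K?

b_0 = 1, b_1 = 1, b_2 = 0.

Fix the vertex order 0 < 1 < 2 < 3 < 4 < 5 < 6 < 7 < 8 and write every simplex with vertices in increasing order. Then dim K = 2 and the simplices of K are:

  0-simplices (9): [0], [1], [2], [3], [4], [5], [6], [7], [8]
  1-simplices (27): (27 of them)
  2-simplices (18): [0,1,5], [0,1,6], [0,2,4], [0,2,5], [0,4,7], [0,6,7], [1,3,6], [1,3,8], [1,4,5], [1,4,8], [2,3,5], [2,3,6], [2,4,8], [2,6,8], [3,5,7], [3,7,8], [4,5,7], [6,7,8]

so the chain groups are C_0 ≅ Z^9, C_1 ≅ Z^27, C_2 ≅ Z^18.

The boundary map ∂_1: C_1 → C_0 is given by ∂[p,q] = [q] − [p].
This gives a 9×27 integer matrix of rank 8; reducing to Smith normal form yields diagonal entries (1,1,1,1,1,1,1,1).

Boundary ∂_2: C_2 → C_1 maps a triangle to the signed sum of its edges. For instance
  ∂[6,7,8] = [7,8] − [6,8] + [6,7],
  ∂[0,1,6] = [1,6] − [0,6] + [0,1].
This gives a 27×18 integer matrix of rank 18; reducing to Smith normal form yields diagonal entries (1,1,1,1,1,1,1,1,1,1,1,1,1,1,1,1,1,2).

Reading off H_k = ker ∂_k / im ∂_{k+1}:

  H_0: rank C_0 − rank ∂_1 = 9 − 8 = 1, and the invariant factors of ∂_1 are all 1, so H_0 ≅ Z.
  H_1: rank ker ∂_1 − rank ∂_2 = (27 − 8) − 18 = 1, and ∂_2 has invariant factor 2 > 1, so H_1 ≅ Z ⊕ Z/2.
  H_2: rank ker ∂_2 − rank ∂_3 = (18 − 18) − 0 = 0, and there is no ∂_3, so H_2 ≅ 0.

As a check, the Euler characteristic is 9 − 27 + 18 = 0, which agrees with 1 − 1 + 0 = 0.

Hence the Betti numbers are b_0 = 1, b_1 = 1, b_2 = 0.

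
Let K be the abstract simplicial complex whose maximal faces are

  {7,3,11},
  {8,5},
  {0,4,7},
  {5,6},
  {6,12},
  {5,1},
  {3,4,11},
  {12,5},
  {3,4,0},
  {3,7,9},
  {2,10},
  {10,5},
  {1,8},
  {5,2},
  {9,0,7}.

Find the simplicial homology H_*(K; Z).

Order the vertices as 0 < 1 < 2 < 3 < 4 < 5 < 6 < 7 < 8 < 9 < 10 < 11 < 12. Listing each simplex with vertices in this order, K has dimension 2 with simplices:

  0-simplices (13): [0], [1], [2], [3], [4], [5], [6], [7], [8], [9], [10], [11], [12]
  1-simplices (21): [0,3], [0,4], [0,7], [0,9], [1,5], [1,8], [2,5], [2,10], [3,4], [3,7], [3,9], [3,11], [4,7], [4,11], [5,6], [5,8], [5,10], [5,12], [6,12], [7,9], [7,11]
  2-simplices (6): [0,3,4], [0,4,7], [0,7,9], [3,4,11], [3,7,9], [3,7,11]

giving chain groups C_0 ≅ Z^13, C_1 ≅ Z^21, C_2 ≅ Z^6.

∂_1: C_1 → C_0 is given by ∂[p,q] = [q] − [p].
This gives a 13×21 integer matrix of rank 11; reducing to Smith normal form yields diagonal entries (1,1,1,1,1,1,1,1,1,1,1).

The boundary map ∂_2: C_2 → C_1 maps a triangle to the signed sum of its edges. For instance
  ∂[3,7,9] = [7,9] − [3,9] + [3,7],
  ∂[0,3,4] = [3,4] − [0,4] + [0,3].
As a 21×6 matrix over Z this has rank 6, with invariant factors (1,1,1,1,1,1).

From H_k ≅ ker(∂_k) / im(∂_{k+1}) we obtain:

  H_0: rank C_0 − rank ∂_1 = 13 − 11 = 2, and the invariant factors of ∂_1 are all 1, so H_0 = Z^2.
  H_1: rank ker ∂_1 − rank ∂_2 = (21 − 11) − 6 = 4, and the invariant factors of ∂_2 are all 1, so H_1 = Z^4.
  H_2: rank ker ∂_2 − rank ∂_3 = (6 − 6) − 0 = 0, and there is no ∂_3, so H_2 = 0.

(K is a triangulation of the disjoint union of a wedge of 3 circles and the cylinder S^1 x I.)

H_0 ≅ Z^2,  H_1 ≅ Z^4,  H_2 = 0.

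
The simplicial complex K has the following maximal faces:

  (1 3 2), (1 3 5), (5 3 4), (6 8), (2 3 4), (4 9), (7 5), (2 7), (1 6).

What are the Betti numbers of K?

b_0 = 1, b_1 = 1, b_2 = 0.

Order the vertices as 1 < 2 < 3 < 4 < 5 < 6 < 7 < 8 < 9. Listing each simplex with vertices in this order, K has dimension 2 with simplices:

  0-simplices (9): [1], [2], [3], [4], [5], [6], [7], [8], [9]
  1-simplices (13): [1,2], [1,3], [1,5], [1,6], [2,3], [2,4], [2,7], [3,4], [3,5], [4,5], [4,9], [5,7], [6,8]
  2-simplices (4): [1,2,3], [1,3,5], [2,3,4], [3,4,5]

Hence C_0 ≅ Z^9, C_1 ≅ Z^13, C_2 ≅ Z^4.

Boundary ∂_1: C_1 → C_0 is given by ∂[p,q] = [q] − [p]. For instance
  ∂[1,5] = [5] − [1].
As a 9×13 matrix over Z this has rank 8, with invariant factors (1,1,1,1,1,1,1,1).

The boundary map ∂_2: C_2 → C_1 sends each 2-simplex [p,q,r] to [q,r] − [p,r] + [p,q]. For instance
  ∂[1,3,5] = [3,5] − [1,5] + [1,3],
  ∂[1,2,3] = [2,3] − [1,3] + [1,2].
The resulting 13×4 matrix has rank 4, and its Smith normal form has invariant factors (1,1,1,1).

From H_k ≅ ker(∂_k) / im(∂_{k+1}) we obtain:

  H_0: rank C_0 − rank ∂_1 = 9 − 8 = 1, and the invariant factors of ∂_1 are all 1, so H_0 ≅ Z.
  H_1: rank ker ∂_1 − rank ∂_2 = (13 − 8) − 4 = 1, and the invariant factors of ∂_2 are all 1, so H_1 ≅ Z.
  H_2: rank ker ∂_2 − rank ∂_3 = (4 − 4) − 0 = 0, and there is no ∂_3, so H_2 ≅ 0.

As a check, the Euler characteristic is 9 − 13 + 4 = 0, which agrees with 1 − 1 + 0 = 0.

Hence the Betti numbers are b_0 = 1, b_1 = 1, b_2 = 0.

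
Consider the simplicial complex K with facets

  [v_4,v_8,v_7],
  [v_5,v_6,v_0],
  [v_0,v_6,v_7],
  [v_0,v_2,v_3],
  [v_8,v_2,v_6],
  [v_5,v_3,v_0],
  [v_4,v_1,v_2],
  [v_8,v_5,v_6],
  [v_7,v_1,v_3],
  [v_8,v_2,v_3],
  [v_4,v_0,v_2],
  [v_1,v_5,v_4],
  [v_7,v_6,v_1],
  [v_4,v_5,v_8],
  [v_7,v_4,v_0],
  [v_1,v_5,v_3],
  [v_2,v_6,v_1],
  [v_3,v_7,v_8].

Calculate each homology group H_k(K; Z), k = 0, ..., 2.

H_0 ≅ Z,  H_1 ≅ Z^2,  H_2 ≅ Z.

K has 9 vertices, 27 edges, 18 triangles.
rank ∂_0 = 0, rank ∂_1 = 8 ⇒ b_0 = 9 − 0 − 8 = 1; all invariant factors of ∂_1 are 1 so no torsion. So H_0 ≅ Z.
rank ∂_1 = 8, rank ∂_2 = 17 ⇒ b_1 = 27 − 8 − 17 = 2; all invariant factors of ∂_2 are 1 so no torsion. So H_1 ≅ Z^2.
rank ∂_2 = 17, rank ∂_3 = 0 ⇒ b_2 = 18 − 17 − 0 = 1. So H_2 ≅ Z.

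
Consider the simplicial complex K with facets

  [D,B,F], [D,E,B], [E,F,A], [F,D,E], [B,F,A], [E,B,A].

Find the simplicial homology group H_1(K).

H_1 = 0.

Order the vertices as A < B < D < E < F. Listing each simplex with vertices in this order, K has dimension 2 with simplices:

  0-simplices (5): A, B, D, E, F
  1-simplices (9): AB, AE, AF, BD, BE, BF, DE, DF, EF
  2-simplices (6): ABE, ABF, AEF, BDE, BDF, DEF

giving chain groups C_0 ≅ Z^5, C_1 ≅ Z^9, C_2 ≅ Z^6.

The boundary map ∂_1: C_1 → C_0 sends each edge [p,q] (with p < q) to q − p. For instance
  ∂AF = F − A.
The resulting 5×9 matrix has rank 4, and its Smith normal form has invariant factors (1,1,1,1).

Boundary ∂_2: C_2 → C_1 maps a triangle to the signed sum of its edges. For instance
  ∂ABE = BE − AE + AB,
  ∂BDF = DF − BF + BD.
As a 9×6 matrix over Z this has rank 5, with invariant factors (1,1,1,1,1).

Now H_k = ker ∂_k / im ∂_{k+1}, so:

  H_1: rank ker ∂_1 − rank ∂_2 = (9 − 4) − 5 = 0, and the invariant factors of ∂_2 are all 1, so H_1 ≅ 0.

(K is a triangulation of the 2-sphere S^2.)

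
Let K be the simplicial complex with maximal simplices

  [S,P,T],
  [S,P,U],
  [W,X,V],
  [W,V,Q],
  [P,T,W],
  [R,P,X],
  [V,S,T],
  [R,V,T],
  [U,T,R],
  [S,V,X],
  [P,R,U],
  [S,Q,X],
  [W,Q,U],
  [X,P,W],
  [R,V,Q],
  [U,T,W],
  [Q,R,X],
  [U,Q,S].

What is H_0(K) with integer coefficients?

H_0 = Z.

Order the vertices as P < Q < R < S < T < U < V < W < X. Listing each simplex with vertices in this order, K has dimension 2 with simplices:

  0-simplices (9): P, Q, R, S, T, U, V, W, X
  1-simplices (27): PR, PS, PT, PU, PW, PX, QR, QS, QU, QV, QW, QX, RT, RU, RV, RX, ST, SU, SV, SX, TU, TV, TW, UW, VW, VX, WX
  2-simplices (18): PRU, PRX, PST, PSU, PTW, PWX, QRV, QRX, QSU, QSX, QUW, QVW, RTU, RTV, STV, SVX, TUW, VWX

giving chain groups C_0 ≅ Z^9, C_1 ≅ Z^27, C_2 ≅ Z^18.

∂_1: C_1 → C_0 sends each edge [p,q] (with p < q) to q − p.
As a 9×27 matrix over Z this has rank 8, with invariant factors (1,1,1,1,1,1,1,1).

∂_2: C_2 → C_1 acts by ∂[p,q,r] = [q,r] − [p,r] + [p,q]. For instance
  ∂QSX = SX − QX + QS,
  ∂PRX = RX − PX + PR.
As a 27×18 matrix over Z this has rank 18, with invariant factors (1,1,1,1,1,1,1,1,1,1,1,1,1,1,1,1,1,2).

Reading off H_k = ker ∂_k / im ∂_{k+1}:

  H_0: rank C_0 − rank ∂_1 = 9 − 8 = 1, and the invariant factors of ∂_1 are all 1, so H_0 ≅ Z.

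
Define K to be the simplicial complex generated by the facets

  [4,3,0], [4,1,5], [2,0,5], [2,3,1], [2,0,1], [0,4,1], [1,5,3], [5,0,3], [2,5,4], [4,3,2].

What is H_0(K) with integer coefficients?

H_0 = Z.

K has 6 vertices, 15 edges, 10 triangles.
rank ∂_0 = 0, rank ∂_1 = 5 ⇒ b_0 = 6 − 0 − 5 = 1; all invariant factors of ∂_1 are 1 so no torsion. So H_0 ≅ Z.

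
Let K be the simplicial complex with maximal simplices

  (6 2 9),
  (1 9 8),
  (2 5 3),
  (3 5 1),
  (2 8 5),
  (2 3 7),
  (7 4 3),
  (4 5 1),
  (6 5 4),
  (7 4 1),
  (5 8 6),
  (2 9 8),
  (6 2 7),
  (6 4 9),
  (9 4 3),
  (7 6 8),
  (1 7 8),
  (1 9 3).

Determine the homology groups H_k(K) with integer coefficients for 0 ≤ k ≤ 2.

We work with the vertex ordering 1 < 2 < 3 < 4 < 5 < 6 < 7 < 8 < 9. The simplices of K, each written with vertices in increasing order, are:

  0-simplices (9): [1], [2], [3], [4], [5], [6], [7], [8], [9]
  1-simplices (27): (27 of them)
  2-simplices (18): [1,3,5], [1,3,9], [1,4,5], [1,4,7], [1,7,8], [1,8,9], [2,3,5], [2,3,7], [2,5,8], [2,6,7], [2,6,9], [2,8,9], [3,4,7], [3,4,9], [4,5,6], [4,6,9], [5,6,8], [6,7,8]

so the chain groups are C_0 ≅ Z^9, C_1 ≅ Z^27, C_2 ≅ Z^18.

∂_1: C_1 → C_0 sends each edge [p,q] (with p < q) to q − p. For instance
  ∂[1,4] = [4] − [1].
As a 9×27 matrix over Z this has rank 8, with invariant factors (1,1,1,1,1,1,1,1).

∂_2: C_2 → C_1 sends each 2-simplex [p,q,r] to [q,r] − [p,r] + [p,q]. For instance
  ∂[1,8,9] = [8,9] − [1,9] + [1,8],
  ∂[1,4,5] = [4,5] − [1,5] + [1,4].
This gives a 27×18 integer matrix of rank 18; reducing to Smith normal form yields diagonal entries (1,1,1,1,1,1,1,1,1,1,1,1,1,1,1,1,1,2).

Reading off H_k = ker ∂_k / im ∂_{k+1}:

  H_0: rank C_0 − rank ∂_1 = 9 − 8 = 1, and the invariant factors of ∂_1 are all 1, so H_0 ≅ Z.
  H_1: rank ker ∂_1 − rank ∂_2 = (27 − 8) − 18 = 1, and ∂_2 has invariant factor 2 > 1, so H_1 ≅ Z ⊕ Z/2.
  H_2: rank ker ∂_2 − rank ∂_3 = (18 − 18) − 0 = 0, and there is no ∂_3, so H_2 ≅ 0.

As a check, the Euler characteristic is 9 − 27 + 18 = 0, which agrees with 1 − 1 + 0 = 0.

H_0 ≅ Z,  H_1 ≅ Z ⊕ Z/2,  H_2 = 0.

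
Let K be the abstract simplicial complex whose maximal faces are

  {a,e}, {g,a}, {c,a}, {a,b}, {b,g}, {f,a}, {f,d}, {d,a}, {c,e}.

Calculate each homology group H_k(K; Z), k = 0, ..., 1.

Take the total order a < b < c < d < e < f < g on the vertex set. Then K (dimension 1) consists of the simplices:

  0-simplices (7): a, b, c, d, e, f, g
  1-simplices (9): ab, ac, ad, ae, af, ag, bg, ce, df

so the chain groups are C_0 ≅ Z^7, C_1 ≅ Z^9.

∂_1: C_1 → C_0 is given by ∂[p,q] = [q] − [p]. For instance
  ∂af = f − a.
This gives a 7×9 integer matrix of rank 6; reducing to Smith normal form yields diagonal entries (1,1,1,1,1,1).

Reading off H_k = ker ∂_k / im ∂_{k+1}:

  H_0: rank C_0 − rank ∂_1 = 7 − 6 = 1, and the invariant factors of ∂_1 are all 1, so H_0 = Z.
  H_1: rank ker ∂_1 − rank ∂_2 = (9 − 6) − 0 = 3, and there is no ∂_2, so H_1 = Z^3.

As a check, the Euler characteristic is 7 − 9 = -2, which agrees with 1 − 3 = -2.

H_0 ≅ Z,  H_1 ≅ Z^3.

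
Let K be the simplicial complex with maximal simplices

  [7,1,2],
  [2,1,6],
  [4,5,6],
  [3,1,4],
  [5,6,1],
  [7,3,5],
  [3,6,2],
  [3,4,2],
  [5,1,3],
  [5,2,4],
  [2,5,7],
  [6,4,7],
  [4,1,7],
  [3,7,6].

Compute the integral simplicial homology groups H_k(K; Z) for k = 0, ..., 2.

H_0 ≅ Z,  H_1 ≅ Z^2,  H_2 ≅ Z.

Order the vertices as 1 < 2 < 3 < 4 < 5 < 6 < 7. Listing each simplex with vertices in this order, K has dimension 2 with simplices:

  0-simplices (7): [1], [2], [3], [4], [5], [6], [7]
  1-simplices (21): [1,2], [1,3], [1,4], [1,5], [1,6], [1,7], [2,3], [2,4], [2,5], [2,6], [2,7], [3,4], [3,5], [3,6], [3,7], [4,5], [4,6], [4,7], [5,6], [5,7], [6,7]
  2-simplices (14): [1,2,6], [1,2,7], [1,3,4], [1,3,5], [1,4,7], [1,5,6], [2,3,4], [2,3,6], [2,4,5], [2,5,7], [3,5,7], [3,6,7], [4,5,6], [4,6,7]

Hence C_0 ≅ Z^7, C_1 ≅ Z^21, C_2 ≅ Z^14.

∂_1: C_1 → C_0 maps an edge to its endpoints' difference, ∂[p,q] = q − p. For instance
  ∂[2,6] = [6] − [2].
This gives a 7×21 integer matrix of rank 6; reducing to Smith normal form yields diagonal entries (1,1,1,1,1,1).

∂_2: C_2 → C_1 sends each 2-simplex [p,q,r] to [q,r] − [p,r] + [p,q]. For instance
  ∂[3,6,7] = [6,7] − [3,7] + [3,6],
  ∂[1,2,7] = [2,7] − [1,7] + [1,2].
The 21×14 boundary matrix has rank 13 and Smith normal form diag(1,1,1,1,1,1,1,1,1,1,1,1,1).

Computing H_k = (kernel of ∂_k) / (image of ∂_{k+1}):

  H_0: rank C_0 − rank ∂_1 = 7 − 6 = 1, and the invariant factors of ∂_1 are all 1, so H_0 = Z.
  H_1: rank ker ∂_1 − rank ∂_2 = (21 − 6) − 13 = 2, and the invariant factors of ∂_2 are all 1, so H_1 = Z^2.
  H_2: rank ker ∂_2 − rank ∂_3 = (14 − 13) − 0 = 1, and there is no ∂_3, so H_2 = Z.

(K is a triangulation of the torus T^2.)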